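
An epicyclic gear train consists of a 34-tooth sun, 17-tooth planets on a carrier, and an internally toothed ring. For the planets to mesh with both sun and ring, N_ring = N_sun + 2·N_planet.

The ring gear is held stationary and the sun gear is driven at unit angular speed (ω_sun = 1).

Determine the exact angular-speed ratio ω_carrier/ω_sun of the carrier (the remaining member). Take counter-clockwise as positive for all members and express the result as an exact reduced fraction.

N_ring = 34 + 2·17 = 68
34(ω_s−ω_c) = −68(ω_r−ω_c),  ω_r=0, ω_s=1
34(1−ω_c) = −68(0−ω_c)  ⇒  102ω_c = 34  ⇒  ω_c = 1/3
ω_c/ω_s = 1/3

1/3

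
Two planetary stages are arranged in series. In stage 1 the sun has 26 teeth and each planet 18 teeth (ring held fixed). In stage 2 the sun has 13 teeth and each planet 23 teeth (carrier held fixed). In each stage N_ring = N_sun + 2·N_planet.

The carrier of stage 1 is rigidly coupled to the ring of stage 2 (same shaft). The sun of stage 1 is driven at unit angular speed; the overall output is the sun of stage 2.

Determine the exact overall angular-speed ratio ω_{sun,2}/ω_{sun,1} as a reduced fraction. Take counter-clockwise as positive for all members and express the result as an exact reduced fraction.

-59/44

Stage 1: N_ring = 26 + 2·18 = 62
Stage 1: 26(ω_s−ω_c) = −62(ω_r−ω_c),  ω_r=0, ω_s=1
Stage 1: 26(1−ω_c) = −62(0−ω_c)  ⇒  88ω_c = 26  ⇒  ω_c = 13/44
  ⇒ ω_c¹/ω_s¹ = 13/44
Stage 2: N_ring = 13 + 2·23 = 59
Stage 2: 13(ω_s−ω_c) = −59(ω_r−ω_c),  ω_c=0, ω_r=1
Stage 2: ω_s = 0 − (59/13)(1−0) = -59/13
  ⇒ ω_s²/ω_r² = -59/13
Coupling ω_r² = ω_c¹ ⇒ overall = 13/44 × -59/13 = -59/44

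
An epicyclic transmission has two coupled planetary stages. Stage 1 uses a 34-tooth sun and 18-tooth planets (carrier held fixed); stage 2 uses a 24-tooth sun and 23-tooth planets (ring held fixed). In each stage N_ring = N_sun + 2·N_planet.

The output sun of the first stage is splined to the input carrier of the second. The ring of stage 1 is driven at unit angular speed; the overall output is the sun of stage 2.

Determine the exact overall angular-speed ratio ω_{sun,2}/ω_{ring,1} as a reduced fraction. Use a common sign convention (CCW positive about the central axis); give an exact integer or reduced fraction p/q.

-1645/204

Stage 1: N_ring = 34 + 2·18 = 70
Stage 1: 34(ω_s−ω_c) = −70(ω_r−ω_c),  ω_c=0, ω_r=1
Stage 1: ω_s = 0 − (70/34)(1−0) = -35/17
  ⇒ ω_s¹/ω_r¹ = -35/17
Stage 2: N_ring = 24 + 2·23 = 70
Stage 2: 24(ω_s−ω_c) = −70(ω_r−ω_c),  ω_r=0, ω_c=1
Stage 2: ω_s = 1 − (70/24)(0−1) = 47/12
  ⇒ ω_s²/ω_c² = 47/12
Coupling ω_c² = ω_s¹ ⇒ overall = -35/17 × 47/12 = -1645/204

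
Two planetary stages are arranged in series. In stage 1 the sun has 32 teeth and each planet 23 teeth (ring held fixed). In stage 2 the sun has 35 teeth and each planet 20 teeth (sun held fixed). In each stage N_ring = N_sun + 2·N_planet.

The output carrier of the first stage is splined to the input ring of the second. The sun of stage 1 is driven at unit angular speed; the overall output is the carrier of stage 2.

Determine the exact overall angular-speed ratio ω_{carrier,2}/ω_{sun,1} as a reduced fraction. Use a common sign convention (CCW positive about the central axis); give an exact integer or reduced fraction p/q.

Stage 1: N_ring = 32 + 2·23 = 78
Stage 1: 32(ω_s−ω_c) = −78(ω_r−ω_c),  ω_r=0, ω_s=1
Stage 1: 32(1−ω_c) = −78(0−ω_c)  ⇒  110ω_c = 32  ⇒  ω_c = 16/55
  ⇒ ω_c¹/ω_s¹ = 16/55
Stage 2: N_ring = 35 + 2·20 = 75
Stage 2: 35(ω_s−ω_c) = −75(ω_r−ω_c),  ω_s=0, ω_r=1
Stage 2: 35(0−ω_c) = −75(1−ω_c)  ⇒  110ω_c = 75  ⇒  ω_c = 15/22
  ⇒ ω_c²/ω_r² = 15/22
Coupling ω_r² = ω_c¹ ⇒ overall = 16/55 × 15/22 = 24/121

24/121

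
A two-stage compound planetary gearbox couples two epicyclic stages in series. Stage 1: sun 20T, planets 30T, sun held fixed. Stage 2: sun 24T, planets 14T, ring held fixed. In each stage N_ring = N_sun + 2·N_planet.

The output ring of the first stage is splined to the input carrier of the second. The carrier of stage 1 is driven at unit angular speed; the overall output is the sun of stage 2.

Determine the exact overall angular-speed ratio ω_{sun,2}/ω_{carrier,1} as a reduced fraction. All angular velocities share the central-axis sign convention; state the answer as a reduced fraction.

Stage 1: N_ring = 20 + 2·30 = 80
Stage 1: 20(ω_s−ω_c) = −80(ω_r−ω_c),  ω_s=0, ω_c=1
Stage 1: ω_r = 1 − (20/80)(0−1) = 5/4
  ⇒ ω_r¹/ω_c¹ = 5/4
Stage 2: N_ring = 24 + 2·14 = 52
Stage 2: 24(ω_s−ω_c) = −52(ω_r−ω_c),  ω_r=0, ω_c=1
Stage 2: ω_s = 1 − (52/24)(0−1) = 19/6
  ⇒ ω_s²/ω_c² = 19/6
Coupling ω_c² = ω_r¹ ⇒ overall = 5/4 × 19/6 = 95/24

95/24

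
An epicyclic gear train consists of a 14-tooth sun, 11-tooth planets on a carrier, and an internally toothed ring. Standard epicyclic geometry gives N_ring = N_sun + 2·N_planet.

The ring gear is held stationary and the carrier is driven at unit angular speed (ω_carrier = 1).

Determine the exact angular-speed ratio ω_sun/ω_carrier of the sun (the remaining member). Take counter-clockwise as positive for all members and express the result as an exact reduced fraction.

25/7

N_ring = 14 + 2·11 = 36
14(ω_s−ω_c) = −36(ω_r−ω_c),  ω_r=0, ω_c=1
ω_s = 1 − (36/14)(0−1) = 25/7
ω_s/ω_c = 25/7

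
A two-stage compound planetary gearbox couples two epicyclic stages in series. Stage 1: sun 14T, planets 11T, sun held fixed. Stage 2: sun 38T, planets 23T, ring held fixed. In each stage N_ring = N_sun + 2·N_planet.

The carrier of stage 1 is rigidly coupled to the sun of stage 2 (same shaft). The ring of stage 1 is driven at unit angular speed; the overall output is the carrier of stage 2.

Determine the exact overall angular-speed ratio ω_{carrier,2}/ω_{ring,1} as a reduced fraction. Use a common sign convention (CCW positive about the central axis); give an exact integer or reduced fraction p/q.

342/1525

Stage 1: N_ring = 14 + 2·11 = 36
Stage 1: 14(ω_s−ω_c) = −36(ω_r−ω_c),  ω_s=0, ω_r=1
Stage 1: 14(0−ω_c) = −36(1−ω_c)  ⇒  50ω_c = 36  ⇒  ω_c = 18/25
  ⇒ ω_c¹/ω_r¹ = 18/25
Stage 2: N_ring = 38 + 2·23 = 84
Stage 2: 38(ω_s−ω_c) = −84(ω_r−ω_c),  ω_r=0, ω_s=1
Stage 2: 38(1−ω_c) = −84(0−ω_c)  ⇒  122ω_c = 38  ⇒  ω_c = 19/61
  ⇒ ω_c²/ω_s² = 19/61
Coupling ω_s² = ω_c¹ ⇒ overall = 18/25 × 19/61 = 342/1525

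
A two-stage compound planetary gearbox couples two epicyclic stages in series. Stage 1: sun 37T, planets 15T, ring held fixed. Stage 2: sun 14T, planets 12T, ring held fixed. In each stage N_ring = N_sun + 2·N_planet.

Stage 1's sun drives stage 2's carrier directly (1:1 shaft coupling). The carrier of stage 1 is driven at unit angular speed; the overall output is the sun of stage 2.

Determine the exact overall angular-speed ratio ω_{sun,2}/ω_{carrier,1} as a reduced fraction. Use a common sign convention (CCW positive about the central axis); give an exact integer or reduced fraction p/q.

2704/259

Stage 1: N_ring = 37 + 2·15 = 67
Stage 1: 37(ω_s−ω_c) = −67(ω_r−ω_c),  ω_r=0, ω_c=1
Stage 1: ω_s = 1 − (67/37)(0−1) = 104/37
  ⇒ ω_s¹/ω_c¹ = 104/37
Stage 2: N_ring = 14 + 2·12 = 38
Stage 2: 14(ω_s−ω_c) = −38(ω_r−ω_c),  ω_r=0, ω_c=1
Stage 2: ω_s = 1 − (38/14)(0−1) = 26/7
  ⇒ ω_s²/ω_c² = 26/7
Coupling ω_c² = ω_s¹ ⇒ overall = 104/37 × 26/7 = 2704/259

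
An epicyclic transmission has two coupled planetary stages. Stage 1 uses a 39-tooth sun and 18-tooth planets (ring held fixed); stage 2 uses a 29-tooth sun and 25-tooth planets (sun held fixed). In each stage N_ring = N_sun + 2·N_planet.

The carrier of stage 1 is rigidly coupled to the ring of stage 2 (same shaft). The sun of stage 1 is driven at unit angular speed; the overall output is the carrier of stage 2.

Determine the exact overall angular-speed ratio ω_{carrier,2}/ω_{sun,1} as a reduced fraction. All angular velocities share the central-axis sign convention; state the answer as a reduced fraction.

1027/4104

Stage 1: N_ring = 39 + 2·18 = 75
Stage 1: 39(ω_s−ω_c) = −75(ω_r−ω_c),  ω_r=0, ω_s=1
Stage 1: 39(1−ω_c) = −75(0−ω_c)  ⇒  114ω_c = 39  ⇒  ω_c = 13/38
  ⇒ ω_c¹/ω_s¹ = 13/38
Stage 2: N_ring = 29 + 2·25 = 79
Stage 2: 29(ω_s−ω_c) = −79(ω_r−ω_c),  ω_s=0, ω_r=1
Stage 2: 29(0−ω_c) = −79(1−ω_c)  ⇒  108ω_c = 79  ⇒  ω_c = 79/108
  ⇒ ω_c²/ω_r² = 79/108
Coupling ω_r² = ω_c¹ ⇒ overall = 13/38 × 79/108 = 1027/4104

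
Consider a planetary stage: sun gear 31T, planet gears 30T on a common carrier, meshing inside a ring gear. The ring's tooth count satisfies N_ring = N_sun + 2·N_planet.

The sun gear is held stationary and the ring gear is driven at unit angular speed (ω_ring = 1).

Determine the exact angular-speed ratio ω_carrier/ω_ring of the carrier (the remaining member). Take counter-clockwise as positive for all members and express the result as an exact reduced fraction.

N_ring = 31 + 2·30 = 91
31(ω_s−ω_c) = −91(ω_r−ω_c),  ω_s=0, ω_r=1
31(0−ω_c) = −91(1−ω_c)  ⇒  122ω_c = 91  ⇒  ω_c = 91/122
ω_c/ω_r = 91/122

91/122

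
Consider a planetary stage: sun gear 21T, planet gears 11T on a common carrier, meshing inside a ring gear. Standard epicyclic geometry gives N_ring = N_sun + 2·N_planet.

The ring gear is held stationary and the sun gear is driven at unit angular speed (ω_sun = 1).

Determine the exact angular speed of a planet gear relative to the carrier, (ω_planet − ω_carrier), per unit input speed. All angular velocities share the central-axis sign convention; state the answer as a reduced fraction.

-903/704

N_ring = 21 + 2·11 = 43
21(ω_s−ω_c) = −43(ω_r−ω_c),  ω_r=0, ω_s=1
21(1−ω_c) = −43(0−ω_c)  ⇒  64ω_c = 21  ⇒  ω_c = 21/64
sun–planet: 21·(1−21/64) = −11·(ω_p−ω_c)  ⇒  ω_p−ω_c = −(21/11)·(43/64) = -903/704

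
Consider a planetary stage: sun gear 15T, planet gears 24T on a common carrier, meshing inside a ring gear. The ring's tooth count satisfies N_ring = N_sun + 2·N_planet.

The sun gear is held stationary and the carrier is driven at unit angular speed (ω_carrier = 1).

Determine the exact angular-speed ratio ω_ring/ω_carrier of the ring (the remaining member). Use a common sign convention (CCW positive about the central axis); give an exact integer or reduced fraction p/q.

N_ring = 15 + 2·24 = 63
15(ω_s−ω_c) = −63(ω_r−ω_c),  ω_s=0, ω_c=1
ω_r = 1 − (15/63)(0−1) = 26/21
ω_r/ω_c = 26/21

26/21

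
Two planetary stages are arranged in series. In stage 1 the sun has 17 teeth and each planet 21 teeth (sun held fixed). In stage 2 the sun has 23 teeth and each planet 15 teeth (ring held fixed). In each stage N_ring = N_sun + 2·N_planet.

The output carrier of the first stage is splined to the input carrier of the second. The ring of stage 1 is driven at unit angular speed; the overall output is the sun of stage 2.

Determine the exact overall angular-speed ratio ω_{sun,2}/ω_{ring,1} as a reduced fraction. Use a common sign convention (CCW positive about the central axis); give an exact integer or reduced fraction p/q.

Stage 1: N_ring = 17 + 2·21 = 59
Stage 1: 17(ω_s−ω_c) = −59(ω_r−ω_c),  ω_s=0, ω_r=1
Stage 1: 17(0−ω_c) = −59(1−ω_c)  ⇒  76ω_c = 59  ⇒  ω_c = 59/76
  ⇒ ω_c¹/ω_r¹ = 59/76
Stage 2: N_ring = 23 + 2·15 = 53
Stage 2: 23(ω_s−ω_c) = −53(ω_r−ω_c),  ω_r=0, ω_c=1
Stage 2: ω_s = 1 − (53/23)(0−1) = 76/23
  ⇒ ω_s²/ω_c² = 76/23
Coupling ω_c² = ω_c¹ ⇒ overall = 59/76 × 76/23 = 59/23

59/23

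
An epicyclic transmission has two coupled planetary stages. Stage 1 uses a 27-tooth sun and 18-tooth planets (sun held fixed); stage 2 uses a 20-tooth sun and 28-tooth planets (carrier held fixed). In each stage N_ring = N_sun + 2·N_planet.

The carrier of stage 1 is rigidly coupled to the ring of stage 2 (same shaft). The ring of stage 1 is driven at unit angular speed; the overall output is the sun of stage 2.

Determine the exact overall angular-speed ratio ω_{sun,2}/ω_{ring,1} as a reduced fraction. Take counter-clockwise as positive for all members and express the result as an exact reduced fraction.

Stage 1: N_ring = 27 + 2·18 = 63
Stage 1: 27(ω_s−ω_c) = −63(ω_r−ω_c),  ω_s=0, ω_r=1
Stage 1: 27(0−ω_c) = −63(1−ω_c)  ⇒  90ω_c = 63  ⇒  ω_c = 7/10
  ⇒ ω_c¹/ω_r¹ = 7/10
Stage 2: N_ring = 20 + 2·28 = 76
Stage 2: 20(ω_s−ω_c) = −76(ω_r−ω_c),  ω_c=0, ω_r=1
Stage 2: ω_s = 0 − (76/20)(1−0) = -19/5
  ⇒ ω_s²/ω_r² = -19/5
Coupling ω_r² = ω_c¹ ⇒ overall = 7/10 × -19/5 = -133/50

-133/50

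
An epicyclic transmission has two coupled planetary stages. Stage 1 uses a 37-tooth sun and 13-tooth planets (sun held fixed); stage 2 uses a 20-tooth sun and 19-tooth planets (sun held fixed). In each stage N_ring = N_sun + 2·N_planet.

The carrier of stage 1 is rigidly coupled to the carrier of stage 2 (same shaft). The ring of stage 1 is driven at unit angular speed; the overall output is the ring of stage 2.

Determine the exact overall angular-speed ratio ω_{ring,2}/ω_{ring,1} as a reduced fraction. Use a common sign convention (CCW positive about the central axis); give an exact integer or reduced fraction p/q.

Stage 1: N_ring = 37 + 2·13 = 63
Stage 1: 37(ω_s−ω_c) = −63(ω_r−ω_c),  ω_s=0, ω_r=1
Stage 1: 37(0−ω_c) = −63(1−ω_c)  ⇒  100ω_c = 63  ⇒  ω_c = 63/100
  ⇒ ω_c¹/ω_r¹ = 63/100
Stage 2: N_ring = 20 + 2·19 = 58
Stage 2: 20(ω_s−ω_c) = −58(ω_r−ω_c),  ω_s=0, ω_c=1
Stage 2: ω_r = 1 − (20/58)(0−1) = 39/29
  ⇒ ω_r²/ω_c² = 39/29
Coupling ω_c² = ω_c¹ ⇒ overall = 63/100 × 39/29 = 2457/2900

2457/2900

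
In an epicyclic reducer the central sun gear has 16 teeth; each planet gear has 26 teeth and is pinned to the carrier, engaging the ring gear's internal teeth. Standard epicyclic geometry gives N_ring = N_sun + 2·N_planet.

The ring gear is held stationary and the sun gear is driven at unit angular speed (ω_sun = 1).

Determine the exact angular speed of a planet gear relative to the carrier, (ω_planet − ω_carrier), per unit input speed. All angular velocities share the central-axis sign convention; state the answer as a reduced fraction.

-136/273

N_ring = 16 + 2·26 = 68
16(ω_s−ω_c) = −68(ω_r−ω_c),  ω_r=0, ω_s=1
16(1−ω_c) = −68(0−ω_c)  ⇒  84ω_c = 16  ⇒  ω_c = 4/21
sun–planet: 16·(1−4/21) = −26·(ω_p−ω_c)  ⇒  ω_p−ω_c = −(16/26)·(17/21) = -136/273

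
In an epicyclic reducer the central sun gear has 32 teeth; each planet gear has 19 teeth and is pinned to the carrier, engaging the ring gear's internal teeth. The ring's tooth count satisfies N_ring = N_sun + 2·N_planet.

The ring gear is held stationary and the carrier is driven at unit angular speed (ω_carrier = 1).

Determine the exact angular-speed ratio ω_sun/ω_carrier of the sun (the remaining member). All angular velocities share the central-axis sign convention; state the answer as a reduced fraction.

51/16

N_ring = 32 + 2·19 = 70
32(ω_s−ω_c) = −70(ω_r−ω_c),  ω_r=0, ω_c=1
ω_s = 1 − (70/32)(0−1) = 51/16
ω_s/ω_c = 51/16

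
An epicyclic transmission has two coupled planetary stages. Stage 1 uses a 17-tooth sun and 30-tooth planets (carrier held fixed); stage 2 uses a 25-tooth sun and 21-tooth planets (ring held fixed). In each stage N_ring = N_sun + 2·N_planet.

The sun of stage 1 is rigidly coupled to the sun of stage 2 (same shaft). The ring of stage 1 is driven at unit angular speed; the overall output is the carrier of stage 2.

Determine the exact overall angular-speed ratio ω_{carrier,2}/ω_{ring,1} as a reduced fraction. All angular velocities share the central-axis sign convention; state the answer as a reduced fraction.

Stage 1: N_ring = 17 + 2·30 = 77
Stage 1: 17(ω_s−ω_c) = −77(ω_r−ω_c),  ω_c=0, ω_r=1
Stage 1: ω_s = 0 − (77/17)(1−0) = -77/17
  ⇒ ω_s¹/ω_r¹ = -77/17
Stage 2: N_ring = 25 + 2·21 = 67
Stage 2: 25(ω_s−ω_c) = −67(ω_r−ω_c),  ω_r=0, ω_s=1
Stage 2: 25(1−ω_c) = −67(0−ω_c)  ⇒  92ω_c = 25  ⇒  ω_c = 25/92
  ⇒ ω_c²/ω_s² = 25/92
Coupling ω_s² = ω_s¹ ⇒ overall = -77/17 × 25/92 = -1925/1564

-1925/1564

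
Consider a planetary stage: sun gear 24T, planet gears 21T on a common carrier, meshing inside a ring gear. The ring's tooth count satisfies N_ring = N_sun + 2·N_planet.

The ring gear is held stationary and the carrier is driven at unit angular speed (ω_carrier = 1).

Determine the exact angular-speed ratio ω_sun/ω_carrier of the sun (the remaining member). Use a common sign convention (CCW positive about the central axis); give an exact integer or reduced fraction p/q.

N_ring = 24 + 2·21 = 66
24(ω_s−ω_c) = −66(ω_r−ω_c),  ω_r=0, ω_c=1
ω_s = 1 − (66/24)(0−1) = 15/4
ω_s/ω_c = 15/4

15/4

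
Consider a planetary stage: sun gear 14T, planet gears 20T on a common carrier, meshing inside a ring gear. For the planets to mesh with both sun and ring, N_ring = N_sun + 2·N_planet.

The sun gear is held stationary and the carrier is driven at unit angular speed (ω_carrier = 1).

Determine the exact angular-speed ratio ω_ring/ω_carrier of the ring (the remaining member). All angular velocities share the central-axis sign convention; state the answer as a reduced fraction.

N_ring = 14 + 2·20 = 54
14(ω_s−ω_c) = −54(ω_r−ω_c),  ω_s=0, ω_c=1
ω_r = 1 − (14/54)(0−1) = 34/27
ω_r/ω_c = 34/27

34/27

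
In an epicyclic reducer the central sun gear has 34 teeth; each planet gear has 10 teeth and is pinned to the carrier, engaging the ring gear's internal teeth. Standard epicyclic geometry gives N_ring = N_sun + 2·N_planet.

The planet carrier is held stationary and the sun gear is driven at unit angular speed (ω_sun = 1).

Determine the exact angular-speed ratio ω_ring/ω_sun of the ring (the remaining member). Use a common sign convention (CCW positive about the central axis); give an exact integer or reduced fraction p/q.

N_ring = 34 + 2·10 = 54
34(ω_s−ω_c) = −54(ω_r−ω_c),  ω_c=0, ω_s=1
ω_r = 0 − (34/54)(1−0) = -17/27
ω_r/ω_s = -17/27

-17/27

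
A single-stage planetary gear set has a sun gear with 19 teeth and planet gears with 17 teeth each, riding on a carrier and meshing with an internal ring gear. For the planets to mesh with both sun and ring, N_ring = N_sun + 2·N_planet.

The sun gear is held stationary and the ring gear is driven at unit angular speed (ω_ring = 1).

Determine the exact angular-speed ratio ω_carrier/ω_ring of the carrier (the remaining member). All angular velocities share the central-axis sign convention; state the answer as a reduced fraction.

53/72

N_ring = 19 + 2·17 = 53
19(ω_s−ω_c) = −53(ω_r−ω_c),  ω_s=0, ω_r=1
19(0−ω_c) = −53(1−ω_c)  ⇒  72ω_c = 53  ⇒  ω_c = 53/72
ω_c/ω_r = 53/72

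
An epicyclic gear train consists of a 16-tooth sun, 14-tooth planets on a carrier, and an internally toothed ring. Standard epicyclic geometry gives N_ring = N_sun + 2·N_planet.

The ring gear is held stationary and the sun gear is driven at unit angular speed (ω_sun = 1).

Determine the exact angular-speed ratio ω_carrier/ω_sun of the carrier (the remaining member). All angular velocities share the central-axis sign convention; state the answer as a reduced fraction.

4/15

N_ring = 16 + 2·14 = 44
16(ω_s−ω_c) = −44(ω_r−ω_c),  ω_r=0, ω_s=1
16(1−ω_c) = −44(0−ω_c)  ⇒  60ω_c = 16  ⇒  ω_c = 4/15
ω_c/ω_s = 4/15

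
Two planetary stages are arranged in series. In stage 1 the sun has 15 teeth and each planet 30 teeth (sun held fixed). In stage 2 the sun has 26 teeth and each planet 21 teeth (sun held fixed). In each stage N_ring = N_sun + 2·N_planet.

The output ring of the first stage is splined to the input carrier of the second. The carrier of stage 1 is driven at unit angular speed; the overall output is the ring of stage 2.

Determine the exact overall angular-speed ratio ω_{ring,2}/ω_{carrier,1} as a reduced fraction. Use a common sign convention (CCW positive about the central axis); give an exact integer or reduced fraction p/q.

141/85

Stage 1: N_ring = 15 + 2·30 = 75
Stage 1: 15(ω_s−ω_c) = −75(ω_r−ω_c),  ω_s=0, ω_c=1
Stage 1: ω_r = 1 − (15/75)(0−1) = 6/5
  ⇒ ω_r¹/ω_c¹ = 6/5
Stage 2: N_ring = 26 + 2·21 = 68
Stage 2: 26(ω_s−ω_c) = −68(ω_r−ω_c),  ω_s=0, ω_c=1
Stage 2: ω_r = 1 − (26/68)(0−1) = 47/34
  ⇒ ω_r²/ω_c² = 47/34
Coupling ω_c² = ω_r¹ ⇒ overall = 6/5 × 47/34 = 141/85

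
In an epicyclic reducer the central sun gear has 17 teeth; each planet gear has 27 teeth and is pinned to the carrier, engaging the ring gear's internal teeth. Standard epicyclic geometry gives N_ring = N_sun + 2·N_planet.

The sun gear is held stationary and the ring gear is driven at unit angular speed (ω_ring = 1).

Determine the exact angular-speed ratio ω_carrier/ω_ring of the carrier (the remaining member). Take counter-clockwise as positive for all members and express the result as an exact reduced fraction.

71/88

N_ring = 17 + 2·27 = 71
17(ω_s−ω_c) = −71(ω_r−ω_c),  ω_s=0, ω_r=1
17(0−ω_c) = −71(1−ω_c)  ⇒  88ω_c = 71  ⇒  ω_c = 71/88
ω_c/ω_r = 71/88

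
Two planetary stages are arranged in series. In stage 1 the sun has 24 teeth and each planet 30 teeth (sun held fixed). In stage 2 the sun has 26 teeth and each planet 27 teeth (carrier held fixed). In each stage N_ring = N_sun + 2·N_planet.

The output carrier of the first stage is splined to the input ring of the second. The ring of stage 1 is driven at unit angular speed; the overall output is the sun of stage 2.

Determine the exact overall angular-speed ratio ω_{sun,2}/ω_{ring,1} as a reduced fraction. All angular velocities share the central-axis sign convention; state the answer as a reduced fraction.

Stage 1: N_ring = 24 + 2·30 = 84
Stage 1: 24(ω_s−ω_c) = −84(ω_r−ω_c),  ω_s=0, ω_r=1
Stage 1: 24(0−ω_c) = −84(1−ω_c)  ⇒  108ω_c = 84  ⇒  ω_c = 7/9
  ⇒ ω_c¹/ω_r¹ = 7/9
Stage 2: N_ring = 26 + 2·27 = 80
Stage 2: 26(ω_s−ω_c) = −80(ω_r−ω_c),  ω_c=0, ω_r=1
Stage 2: ω_s = 0 − (80/26)(1−0) = -40/13
  ⇒ ω_s²/ω_r² = -40/13
Coupling ω_r² = ω_c¹ ⇒ overall = 7/9 × -40/13 = -280/117

-280/117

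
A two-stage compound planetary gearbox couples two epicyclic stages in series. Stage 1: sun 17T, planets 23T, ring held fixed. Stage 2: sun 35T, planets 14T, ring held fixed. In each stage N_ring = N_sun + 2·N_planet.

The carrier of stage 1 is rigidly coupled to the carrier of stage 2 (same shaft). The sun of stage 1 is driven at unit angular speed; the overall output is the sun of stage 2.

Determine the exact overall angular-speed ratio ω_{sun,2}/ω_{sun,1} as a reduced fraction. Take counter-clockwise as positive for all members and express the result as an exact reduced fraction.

119/200

Stage 1: N_ring = 17 + 2·23 = 63
Stage 1: 17(ω_s−ω_c) = −63(ω_r−ω_c),  ω_r=0, ω_s=1
Stage 1: 17(1−ω_c) = −63(0−ω_c)  ⇒  80ω_c = 17  ⇒  ω_c = 17/80
  ⇒ ω_c¹/ω_s¹ = 17/80
Stage 2: N_ring = 35 + 2·14 = 63
Stage 2: 35(ω_s−ω_c) = −63(ω_r−ω_c),  ω_r=0, ω_c=1
Stage 2: ω_s = 1 − (63/35)(0−1) = 14/5
  ⇒ ω_s²/ω_c² = 14/5
Coupling ω_c² = ω_c¹ ⇒ overall = 17/80 × 14/5 = 119/200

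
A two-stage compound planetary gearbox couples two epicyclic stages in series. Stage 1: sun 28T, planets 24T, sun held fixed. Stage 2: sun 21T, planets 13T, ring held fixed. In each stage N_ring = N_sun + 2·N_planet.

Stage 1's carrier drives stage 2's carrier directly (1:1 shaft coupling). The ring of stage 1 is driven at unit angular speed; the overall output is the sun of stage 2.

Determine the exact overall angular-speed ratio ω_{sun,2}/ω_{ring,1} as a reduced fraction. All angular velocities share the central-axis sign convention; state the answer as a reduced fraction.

646/273

Stage 1: N_ring = 28 + 2·24 = 76
Stage 1: 28(ω_s−ω_c) = −76(ω_r−ω_c),  ω_s=0, ω_r=1
Stage 1: 28(0−ω_c) = −76(1−ω_c)  ⇒  104ω_c = 76  ⇒  ω_c = 19/26
  ⇒ ω_c¹/ω_r¹ = 19/26
Stage 2: N_ring = 21 + 2·13 = 47
Stage 2: 21(ω_s−ω_c) = −47(ω_r−ω_c),  ω_r=0, ω_c=1
Stage 2: ω_s = 1 − (47/21)(0−1) = 68/21
  ⇒ ω_s²/ω_c² = 68/21
Coupling ω_c² = ω_c¹ ⇒ overall = 19/26 × 68/21 = 646/273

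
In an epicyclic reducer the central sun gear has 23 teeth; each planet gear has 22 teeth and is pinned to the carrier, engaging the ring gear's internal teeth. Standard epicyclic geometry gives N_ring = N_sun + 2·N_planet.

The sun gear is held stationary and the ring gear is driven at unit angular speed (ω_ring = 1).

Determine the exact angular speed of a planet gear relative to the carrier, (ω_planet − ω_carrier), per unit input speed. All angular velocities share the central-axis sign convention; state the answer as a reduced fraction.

N_ring = 23 + 2·22 = 67
23(ω_s−ω_c) = −67(ω_r−ω_c),  ω_s=0, ω_r=1
23(0−ω_c) = −67(1−ω_c)  ⇒  90ω_c = 67  ⇒  ω_c = 67/90
sun–planet: 23·(0−67/90) = −22·(ω_p−ω_c)  ⇒  ω_p−ω_c = −(23/22)·(-67/90) = 1541/1980

1541/1980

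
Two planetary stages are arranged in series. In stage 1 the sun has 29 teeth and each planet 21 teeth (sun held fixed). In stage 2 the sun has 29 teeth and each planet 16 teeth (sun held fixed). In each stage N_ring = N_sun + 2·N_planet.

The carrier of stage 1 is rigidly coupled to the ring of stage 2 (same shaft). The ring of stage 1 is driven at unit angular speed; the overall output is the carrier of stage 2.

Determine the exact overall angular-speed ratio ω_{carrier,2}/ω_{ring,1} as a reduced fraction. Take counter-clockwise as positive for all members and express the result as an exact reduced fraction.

4331/9000

Stage 1: N_ring = 29 + 2·21 = 71
Stage 1: 29(ω_s−ω_c) = −71(ω_r−ω_c),  ω_s=0, ω_r=1
Stage 1: 29(0−ω_c) = −71(1−ω_c)  ⇒  100ω_c = 71  ⇒  ω_c = 71/100
  ⇒ ω_c¹/ω_r¹ = 71/100
Stage 2: N_ring = 29 + 2·16 = 61
Stage 2: 29(ω_s−ω_c) = −61(ω_r−ω_c),  ω_s=0, ω_r=1
Stage 2: 29(0−ω_c) = −61(1−ω_c)  ⇒  90ω_c = 61  ⇒  ω_c = 61/90
  ⇒ ω_c²/ω_r² = 61/90
Coupling ω_r² = ω_c¹ ⇒ overall = 71/100 × 61/90 = 4331/9000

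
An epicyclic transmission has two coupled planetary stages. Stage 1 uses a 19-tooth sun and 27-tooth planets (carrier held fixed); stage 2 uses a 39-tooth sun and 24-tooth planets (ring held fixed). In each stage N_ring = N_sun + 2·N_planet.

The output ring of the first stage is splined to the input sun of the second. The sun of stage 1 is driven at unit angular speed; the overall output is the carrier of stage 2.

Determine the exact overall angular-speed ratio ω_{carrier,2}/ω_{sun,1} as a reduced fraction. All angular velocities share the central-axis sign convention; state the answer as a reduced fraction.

-247/3066

Stage 1: N_ring = 19 + 2·27 = 73
Stage 1: 19(ω_s−ω_c) = −73(ω_r−ω_c),  ω_c=0, ω_s=1
Stage 1: ω_r = 0 − (19/73)(1−0) = -19/73
  ⇒ ω_r¹/ω_s¹ = -19/73
Stage 2: N_ring = 39 + 2·24 = 87
Stage 2: 39(ω_s−ω_c) = −87(ω_r−ω_c),  ω_r=0, ω_s=1
Stage 2: 39(1−ω_c) = −87(0−ω_c)  ⇒  126ω_c = 39  ⇒  ω_c = 13/42
  ⇒ ω_c²/ω_s² = 13/42
Coupling ω_s² = ω_r¹ ⇒ overall = -19/73 × 13/42 = -247/3066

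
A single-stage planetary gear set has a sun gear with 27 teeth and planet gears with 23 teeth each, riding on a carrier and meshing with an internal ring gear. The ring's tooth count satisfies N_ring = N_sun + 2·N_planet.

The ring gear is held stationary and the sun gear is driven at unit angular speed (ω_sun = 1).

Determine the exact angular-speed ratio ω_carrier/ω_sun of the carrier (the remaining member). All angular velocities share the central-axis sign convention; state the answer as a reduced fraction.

27/100

N_ring = 27 + 2·23 = 73
27(ω_s−ω_c) = −73(ω_r−ω_c),  ω_r=0, ω_s=1
27(1−ω_c) = −73(0−ω_c)  ⇒  100ω_c = 27  ⇒  ω_c = 27/100
ω_c/ω_s = 27/100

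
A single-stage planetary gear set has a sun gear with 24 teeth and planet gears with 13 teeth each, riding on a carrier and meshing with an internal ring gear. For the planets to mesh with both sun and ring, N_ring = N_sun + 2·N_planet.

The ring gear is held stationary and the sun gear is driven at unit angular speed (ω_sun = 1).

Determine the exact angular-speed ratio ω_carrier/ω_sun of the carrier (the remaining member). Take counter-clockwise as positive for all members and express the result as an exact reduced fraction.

12/37

N_ring = 24 + 2·13 = 50
24(ω_s−ω_c) = −50(ω_r−ω_c),  ω_r=0, ω_s=1
24(1−ω_c) = −50(0−ω_c)  ⇒  74ω_c = 24  ⇒  ω_c = 12/37
ω_c/ω_s = 12/37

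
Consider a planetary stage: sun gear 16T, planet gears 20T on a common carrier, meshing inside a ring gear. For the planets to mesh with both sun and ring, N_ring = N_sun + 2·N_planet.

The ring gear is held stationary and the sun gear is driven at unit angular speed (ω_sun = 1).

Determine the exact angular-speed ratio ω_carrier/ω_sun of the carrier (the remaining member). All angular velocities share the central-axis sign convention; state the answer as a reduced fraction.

N_ring = 16 + 2·20 = 56
16(ω_s−ω_c) = −56(ω_r−ω_c),  ω_r=0, ω_s=1
16(1−ω_c) = −56(0−ω_c)  ⇒  72ω_c = 16  ⇒  ω_c = 2/9
ω_c/ω_s = 2/9

2/9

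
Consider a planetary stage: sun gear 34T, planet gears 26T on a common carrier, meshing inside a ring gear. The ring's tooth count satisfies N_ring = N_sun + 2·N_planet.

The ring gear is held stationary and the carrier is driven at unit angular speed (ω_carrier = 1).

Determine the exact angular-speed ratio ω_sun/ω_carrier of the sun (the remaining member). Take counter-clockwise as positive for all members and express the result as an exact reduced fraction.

60/17

N_ring = 34 + 2·26 = 86
34(ω_s−ω_c) = −86(ω_r−ω_c),  ω_r=0, ω_c=1
ω_s = 1 − (86/34)(0−1) = 60/17
ω_s/ω_c = 60/17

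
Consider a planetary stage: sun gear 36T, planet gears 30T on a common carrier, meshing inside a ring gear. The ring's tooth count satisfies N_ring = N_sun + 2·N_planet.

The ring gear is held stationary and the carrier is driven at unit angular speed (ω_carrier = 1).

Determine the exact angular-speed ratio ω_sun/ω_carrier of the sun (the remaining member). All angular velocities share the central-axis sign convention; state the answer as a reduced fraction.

N_ring = 36 + 2·30 = 96
36(ω_s−ω_c) = −96(ω_r−ω_c),  ω_r=0, ω_c=1
ω_s = 1 − (96/36)(0−1) = 11/3
ω_s/ω_c = 11/3

11/3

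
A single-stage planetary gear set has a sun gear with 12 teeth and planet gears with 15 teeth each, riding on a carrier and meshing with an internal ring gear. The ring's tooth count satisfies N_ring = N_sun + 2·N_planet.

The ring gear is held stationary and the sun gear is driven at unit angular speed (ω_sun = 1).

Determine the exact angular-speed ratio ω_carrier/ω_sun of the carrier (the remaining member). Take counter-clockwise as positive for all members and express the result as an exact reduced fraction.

N_ring = 12 + 2·15 = 42
12(ω_s−ω_c) = −42(ω_r−ω_c),  ω_r=0, ω_s=1
12(1−ω_c) = −42(0−ω_c)  ⇒  54ω_c = 12  ⇒  ω_c = 2/9
ω_c/ω_s = 2/9

2/9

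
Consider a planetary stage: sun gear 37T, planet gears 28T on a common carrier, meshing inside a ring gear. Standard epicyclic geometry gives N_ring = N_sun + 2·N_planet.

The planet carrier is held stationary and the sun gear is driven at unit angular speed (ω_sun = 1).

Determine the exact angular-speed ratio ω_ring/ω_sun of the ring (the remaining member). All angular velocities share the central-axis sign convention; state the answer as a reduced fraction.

-37/93

N_ring = 37 + 2·28 = 93
37(ω_s−ω_c) = −93(ω_r−ω_c),  ω_c=0, ω_s=1
ω_r = 0 − (37/93)(1−0) = -37/93
ω_r/ω_s = -37/93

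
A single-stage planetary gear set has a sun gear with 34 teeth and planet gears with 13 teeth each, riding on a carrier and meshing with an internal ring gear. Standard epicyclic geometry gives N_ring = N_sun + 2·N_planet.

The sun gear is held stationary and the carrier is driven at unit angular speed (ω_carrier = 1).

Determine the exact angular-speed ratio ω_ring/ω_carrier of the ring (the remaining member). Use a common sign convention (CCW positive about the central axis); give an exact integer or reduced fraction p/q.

47/30

N_ring = 34 + 2·13 = 60
34(ω_s−ω_c) = −60(ω_r−ω_c),  ω_s=0, ω_c=1
ω_r = 1 − (34/60)(0−1) = 47/30
ω_r/ω_c = 47/30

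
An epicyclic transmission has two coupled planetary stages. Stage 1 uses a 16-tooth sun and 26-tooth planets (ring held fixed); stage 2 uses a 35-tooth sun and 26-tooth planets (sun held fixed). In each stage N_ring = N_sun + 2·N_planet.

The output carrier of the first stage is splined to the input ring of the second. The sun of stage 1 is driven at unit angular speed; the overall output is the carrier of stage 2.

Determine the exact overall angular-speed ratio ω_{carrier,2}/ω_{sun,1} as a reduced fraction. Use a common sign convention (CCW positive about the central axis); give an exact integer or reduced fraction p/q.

58/427

Stage 1: N_ring = 16 + 2·26 = 68
Stage 1: 16(ω_s−ω_c) = −68(ω_r−ω_c),  ω_r=0, ω_s=1
Stage 1: 16(1−ω_c) = −68(0−ω_c)  ⇒  84ω_c = 16  ⇒  ω_c = 4/21
  ⇒ ω_c¹/ω_s¹ = 4/21
Stage 2: N_ring = 35 + 2·26 = 87
Stage 2: 35(ω_s−ω_c) = −87(ω_r−ω_c),  ω_s=0, ω_r=1
Stage 2: 35(0−ω_c) = −87(1−ω_c)  ⇒  122ω_c = 87  ⇒  ω_c = 87/122
  ⇒ ω_c²/ω_r² = 87/122
Coupling ω_r² = ω_c¹ ⇒ overall = 4/21 × 87/122 = 58/427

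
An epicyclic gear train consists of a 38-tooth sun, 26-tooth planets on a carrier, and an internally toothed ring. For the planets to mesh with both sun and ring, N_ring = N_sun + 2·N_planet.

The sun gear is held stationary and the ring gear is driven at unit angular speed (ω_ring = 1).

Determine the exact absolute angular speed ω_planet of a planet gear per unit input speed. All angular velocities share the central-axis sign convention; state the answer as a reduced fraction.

N_ring = 38 + 2·26 = 90
38(ω_s−ω_c) = −90(ω_r−ω_c),  ω_s=0, ω_r=1
38(0−ω_c) = −90(1−ω_c)  ⇒  128ω_c = 90  ⇒  ω_c = 45/64
sun–planet: 38·(0−45/64) = −26·(ω_p−ω_c)  ⇒  ω_p−ω_c = −(38/26)·(-45/64) = 855/832
ω_p = 45/64 + 855/832 = 45/26

45/26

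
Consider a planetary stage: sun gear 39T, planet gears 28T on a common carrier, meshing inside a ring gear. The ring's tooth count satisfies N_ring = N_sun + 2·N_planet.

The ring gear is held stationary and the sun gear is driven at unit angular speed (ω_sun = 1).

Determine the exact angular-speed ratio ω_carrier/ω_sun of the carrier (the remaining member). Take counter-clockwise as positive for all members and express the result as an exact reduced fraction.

39/134

N_ring = 39 + 2·28 = 95
39(ω_s−ω_c) = −95(ω_r−ω_c),  ω_r=0, ω_s=1
39(1−ω_c) = −95(0−ω_c)  ⇒  134ω_c = 39  ⇒  ω_c = 39/134
ω_c/ω_s = 39/134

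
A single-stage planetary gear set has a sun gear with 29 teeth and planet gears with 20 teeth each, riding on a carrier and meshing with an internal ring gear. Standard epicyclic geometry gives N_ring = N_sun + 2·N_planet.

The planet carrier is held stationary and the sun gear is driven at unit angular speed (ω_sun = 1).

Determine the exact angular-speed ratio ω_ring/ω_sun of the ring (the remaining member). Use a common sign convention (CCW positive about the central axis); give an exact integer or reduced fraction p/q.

-29/69

N_ring = 29 + 2·20 = 69
29(ω_s−ω_c) = −69(ω_r−ω_c),  ω_c=0, ω_s=1
ω_r = 0 − (29/69)(1−0) = -29/69
ω_r/ω_s = -29/69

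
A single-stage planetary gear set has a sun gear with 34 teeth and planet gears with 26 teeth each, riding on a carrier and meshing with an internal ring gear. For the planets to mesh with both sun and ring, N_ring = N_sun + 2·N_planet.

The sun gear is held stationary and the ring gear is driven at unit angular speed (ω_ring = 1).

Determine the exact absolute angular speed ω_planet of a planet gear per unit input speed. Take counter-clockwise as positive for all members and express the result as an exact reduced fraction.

N_ring = 34 + 2·26 = 86
34(ω_s−ω_c) = −86(ω_r−ω_c),  ω_s=0, ω_r=1
34(0−ω_c) = −86(1−ω_c)  ⇒  120ω_c = 86  ⇒  ω_c = 43/60
sun–planet: 34·(0−43/60) = −26·(ω_p−ω_c)  ⇒  ω_p−ω_c = −(34/26)·(-43/60) = 731/780
ω_p = 43/60 + 731/780 = 43/26

43/26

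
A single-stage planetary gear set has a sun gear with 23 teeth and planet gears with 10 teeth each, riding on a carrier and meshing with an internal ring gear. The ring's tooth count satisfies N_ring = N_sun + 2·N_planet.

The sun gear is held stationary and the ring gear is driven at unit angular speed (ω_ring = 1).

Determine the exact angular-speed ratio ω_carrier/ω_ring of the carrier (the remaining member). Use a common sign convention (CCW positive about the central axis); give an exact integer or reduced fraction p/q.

43/66

N_ring = 23 + 2·10 = 43
23(ω_s−ω_c) = −43(ω_r−ω_c),  ω_s=0, ω_r=1
23(0−ω_c) = −43(1−ω_c)  ⇒  66ω_c = 43  ⇒  ω_c = 43/66
ω_c/ω_r = 43/66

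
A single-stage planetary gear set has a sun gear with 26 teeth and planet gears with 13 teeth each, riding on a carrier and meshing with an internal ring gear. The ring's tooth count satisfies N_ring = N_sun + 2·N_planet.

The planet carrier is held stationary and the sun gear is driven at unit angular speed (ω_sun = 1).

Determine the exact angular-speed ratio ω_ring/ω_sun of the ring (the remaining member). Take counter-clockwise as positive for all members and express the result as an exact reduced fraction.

-1/2

N_ring = 26 + 2·13 = 52
26(ω_s−ω_c) = −52(ω_r−ω_c),  ω_c=0, ω_s=1
ω_r = 0 − (26/52)(1−0) = -1/2
ω_r/ω_s = -1/2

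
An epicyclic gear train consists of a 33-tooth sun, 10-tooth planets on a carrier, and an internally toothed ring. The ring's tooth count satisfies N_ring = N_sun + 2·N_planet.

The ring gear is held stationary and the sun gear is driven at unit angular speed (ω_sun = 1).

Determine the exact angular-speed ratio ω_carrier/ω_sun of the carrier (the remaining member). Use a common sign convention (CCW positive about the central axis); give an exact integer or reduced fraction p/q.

33/86

N_ring = 33 + 2·10 = 53
33(ω_s−ω_c) = −53(ω_r−ω_c),  ω_r=0, ω_s=1
33(1−ω_c) = −53(0−ω_c)  ⇒  86ω_c = 33  ⇒  ω_c = 33/86
ω_c/ω_s = 33/86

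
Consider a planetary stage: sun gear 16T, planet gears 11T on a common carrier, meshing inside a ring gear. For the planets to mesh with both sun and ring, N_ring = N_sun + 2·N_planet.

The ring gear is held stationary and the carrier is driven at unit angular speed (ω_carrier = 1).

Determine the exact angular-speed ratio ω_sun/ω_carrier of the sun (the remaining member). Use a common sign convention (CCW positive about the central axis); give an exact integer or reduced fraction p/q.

27/8

N_ring = 16 + 2·11 = 38
16(ω_s−ω_c) = −38(ω_r−ω_c),  ω_r=0, ω_c=1
ω_s = 1 − (38/16)(0−1) = 27/8
ω_s/ω_c = 27/8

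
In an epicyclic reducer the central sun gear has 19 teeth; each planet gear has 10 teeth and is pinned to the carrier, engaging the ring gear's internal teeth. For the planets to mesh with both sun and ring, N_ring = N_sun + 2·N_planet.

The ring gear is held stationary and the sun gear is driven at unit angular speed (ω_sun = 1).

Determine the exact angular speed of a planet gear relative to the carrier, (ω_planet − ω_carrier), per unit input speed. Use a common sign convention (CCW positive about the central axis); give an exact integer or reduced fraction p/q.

N_ring = 19 + 2·10 = 39
19(ω_s−ω_c) = −39(ω_r−ω_c),  ω_r=0, ω_s=1
19(1−ω_c) = −39(0−ω_c)  ⇒  58ω_c = 19  ⇒  ω_c = 19/58
sun–planet: 19·(1−19/58) = −10·(ω_p−ω_c)  ⇒  ω_p−ω_c = −(19/10)·(39/58) = -741/580

-741/580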